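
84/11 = 84/11 = 7.64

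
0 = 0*227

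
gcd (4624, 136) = 136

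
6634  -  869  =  5765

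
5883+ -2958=2925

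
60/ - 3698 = - 1+1819/1849 = -  0.02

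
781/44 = 71/4 = 17.75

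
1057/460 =2 + 137/460 = 2.30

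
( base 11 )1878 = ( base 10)2384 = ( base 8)4520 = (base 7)6644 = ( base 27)378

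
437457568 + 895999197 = 1333456765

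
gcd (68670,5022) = 18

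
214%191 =23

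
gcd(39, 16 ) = 1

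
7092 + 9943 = 17035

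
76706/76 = 38353/38 = 1009.29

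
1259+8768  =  10027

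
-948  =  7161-8109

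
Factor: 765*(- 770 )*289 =- 2^1*3^2*5^2*7^1*11^1 * 17^3 = - 170235450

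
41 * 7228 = 296348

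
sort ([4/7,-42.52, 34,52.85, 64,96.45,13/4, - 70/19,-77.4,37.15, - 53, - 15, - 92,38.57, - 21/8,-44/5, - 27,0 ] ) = [ - 92, - 77.4, - 53, - 42.52, - 27, - 15, - 44/5,-70/19, - 21/8,0,4/7,13/4,34 , 37.15,38.57,52.85,64, 96.45]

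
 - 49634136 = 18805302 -68439438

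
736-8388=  - 7652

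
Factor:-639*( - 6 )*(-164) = -628776 = - 2^3*3^3*41^1* 71^1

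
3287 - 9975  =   - 6688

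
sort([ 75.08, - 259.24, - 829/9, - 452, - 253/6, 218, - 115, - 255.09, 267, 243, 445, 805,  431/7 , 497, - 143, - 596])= [-596, - 452, - 259.24, - 255.09,-143, - 115, - 829/9, - 253/6, 431/7, 75.08,218, 243,267,445,497, 805]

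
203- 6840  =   - 6637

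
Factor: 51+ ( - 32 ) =19= 19^1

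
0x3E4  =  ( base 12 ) 6B0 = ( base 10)996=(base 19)2E8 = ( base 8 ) 1744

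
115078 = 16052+99026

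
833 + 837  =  1670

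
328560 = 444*740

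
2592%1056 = 480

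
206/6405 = 206/6405=0.03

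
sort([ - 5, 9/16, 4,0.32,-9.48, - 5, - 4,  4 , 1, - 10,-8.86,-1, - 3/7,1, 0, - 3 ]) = [ - 10 , - 9.48 , - 8.86,- 5, - 5, - 4 , - 3 ,-1,-3/7,0,0.32 , 9/16, 1, 1,4,4 ] 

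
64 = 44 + 20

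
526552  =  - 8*( - 65819 )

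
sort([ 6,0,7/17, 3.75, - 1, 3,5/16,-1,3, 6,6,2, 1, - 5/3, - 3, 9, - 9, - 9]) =[ - 9, - 9, - 3, - 5/3, - 1, - 1,0,5/16, 7/17, 1, 2,  3,3,3.75,  6,6,6,9 ] 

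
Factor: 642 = 2^1*3^1 * 107^1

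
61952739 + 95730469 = 157683208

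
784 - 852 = -68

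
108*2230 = 240840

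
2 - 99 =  -97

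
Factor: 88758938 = 2^1  *  17^1*433^1 * 6029^1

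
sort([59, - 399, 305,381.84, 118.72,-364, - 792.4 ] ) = [ - 792.4, - 399, - 364, 59,118.72,305,381.84 ]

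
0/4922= 0 = 0.00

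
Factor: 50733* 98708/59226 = 834625494/9871 = 2^1*3^2*1879^1*9871^ ( - 1 )*24677^1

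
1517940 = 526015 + 991925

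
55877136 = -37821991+93699127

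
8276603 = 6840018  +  1436585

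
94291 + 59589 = 153880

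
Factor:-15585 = - 3^1* 5^1 * 1039^1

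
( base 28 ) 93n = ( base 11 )5422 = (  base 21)g52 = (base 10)7163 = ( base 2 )1101111111011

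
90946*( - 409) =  - 37196914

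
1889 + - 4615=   -  2726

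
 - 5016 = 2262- 7278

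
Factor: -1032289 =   -  19^1 * 54331^1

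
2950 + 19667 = 22617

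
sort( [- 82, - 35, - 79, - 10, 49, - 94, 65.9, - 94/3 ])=[ - 94 , - 82,-79, - 35,-94/3,  -  10, 49,65.9] 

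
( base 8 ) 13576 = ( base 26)8n8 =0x177E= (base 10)6014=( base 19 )gca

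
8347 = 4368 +3979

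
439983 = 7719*57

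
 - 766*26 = - 19916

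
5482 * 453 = 2483346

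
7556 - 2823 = 4733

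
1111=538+573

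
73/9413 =73/9413 = 0.01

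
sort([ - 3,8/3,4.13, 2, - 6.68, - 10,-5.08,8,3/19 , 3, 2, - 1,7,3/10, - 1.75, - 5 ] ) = [-10, - 6.68, - 5.08, - 5, - 3, - 1.75, - 1,3/19, 3/10,2,  2, 8/3,  3,4.13, 7 , 8]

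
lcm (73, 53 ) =3869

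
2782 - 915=1867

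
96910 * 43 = 4167130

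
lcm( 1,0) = 0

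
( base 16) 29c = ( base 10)668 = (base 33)k8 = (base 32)KS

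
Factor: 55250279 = 7^1*7892897^1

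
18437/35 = 18437/35 = 526.77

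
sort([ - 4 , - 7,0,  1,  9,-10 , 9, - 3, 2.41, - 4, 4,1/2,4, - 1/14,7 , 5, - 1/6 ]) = [ - 10, - 7,-4, - 4, - 3,-1/6,- 1/14,0,1/2,  1, 2.41,4,4,5,7,9,9]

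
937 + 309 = 1246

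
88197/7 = 12599 + 4/7 = 12599.57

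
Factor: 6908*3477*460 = 2^4 * 3^1 * 5^1*11^1*19^1 * 23^1*61^1 * 157^1 = 11048793360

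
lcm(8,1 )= 8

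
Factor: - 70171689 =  - 3^1*7^1*23^1*145283^1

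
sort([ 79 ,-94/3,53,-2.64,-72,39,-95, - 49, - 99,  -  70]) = [-99, -95, - 72,- 70, - 49,-94/3,-2.64, 39, 53, 79 ]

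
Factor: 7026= 2^1*3^1 * 1171^1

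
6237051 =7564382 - 1327331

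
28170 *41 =1154970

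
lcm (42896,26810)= 214480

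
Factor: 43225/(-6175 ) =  - 7 = -  7^1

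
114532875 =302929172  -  188396297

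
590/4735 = 118/947 = 0.12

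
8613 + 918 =9531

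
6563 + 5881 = 12444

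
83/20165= 83/20165 = 0.00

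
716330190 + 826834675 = 1543164865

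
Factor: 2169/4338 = 1/2 = 2^(  -  1)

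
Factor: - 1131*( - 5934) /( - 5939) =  - 6711354/5939=-2^1*3^2*13^1*23^1*29^1  *  43^1 *5939^( - 1)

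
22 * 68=1496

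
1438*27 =38826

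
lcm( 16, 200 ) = 400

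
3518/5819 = 3518/5819 = 0.60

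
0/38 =0= 0.00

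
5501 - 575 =4926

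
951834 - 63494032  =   - 62542198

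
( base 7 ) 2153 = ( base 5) 11043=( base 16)305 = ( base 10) 773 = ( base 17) 2B8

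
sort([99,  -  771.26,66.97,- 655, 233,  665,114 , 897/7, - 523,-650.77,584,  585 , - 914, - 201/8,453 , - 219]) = [-914, - 771.26,-655,-650.77, - 523, - 219, - 201/8,66.97,  99, 114,897/7, 233,453,584,585,  665 ]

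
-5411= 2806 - 8217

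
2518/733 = 3 + 319/733 = 3.44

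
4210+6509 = 10719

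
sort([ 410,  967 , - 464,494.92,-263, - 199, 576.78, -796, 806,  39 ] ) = [ - 796,-464, -263,-199,39, 410,494.92,576.78 , 806, 967]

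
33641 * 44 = 1480204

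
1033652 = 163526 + 870126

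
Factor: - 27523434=-2^1 * 3^1*71^1*64609^1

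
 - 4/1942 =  - 1 + 969/971 = -0.00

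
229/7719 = 229/7719=0.03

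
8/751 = 8/751= 0.01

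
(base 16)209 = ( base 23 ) MF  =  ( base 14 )293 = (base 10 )521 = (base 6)2225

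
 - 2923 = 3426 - 6349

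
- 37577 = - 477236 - - 439659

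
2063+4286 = 6349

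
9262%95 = 47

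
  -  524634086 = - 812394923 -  - 287760837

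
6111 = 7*873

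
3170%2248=922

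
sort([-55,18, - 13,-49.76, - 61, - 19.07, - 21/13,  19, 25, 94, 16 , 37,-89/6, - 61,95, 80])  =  [ - 61,-61,-55,-49.76,-19.07, - 89/6, - 13, - 21/13, 16, 18,19,25, 37,80, 94,95]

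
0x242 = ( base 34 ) H0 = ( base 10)578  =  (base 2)1001000010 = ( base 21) 16B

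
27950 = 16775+11175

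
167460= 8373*20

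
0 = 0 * 528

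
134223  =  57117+77106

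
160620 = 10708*15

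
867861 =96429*9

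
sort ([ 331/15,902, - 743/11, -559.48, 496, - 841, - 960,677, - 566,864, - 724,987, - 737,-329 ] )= [-960, - 841, - 737,-724,- 566, - 559.48, - 329,-743/11, 331/15, 496,677,864,902,987 ]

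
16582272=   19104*868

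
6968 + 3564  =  10532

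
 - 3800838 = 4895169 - 8696007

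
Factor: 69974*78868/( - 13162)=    - 2^2 * 59^1*593^1*6581^( - 1 )*19717^1 = -2759354716/6581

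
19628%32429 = 19628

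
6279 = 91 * 69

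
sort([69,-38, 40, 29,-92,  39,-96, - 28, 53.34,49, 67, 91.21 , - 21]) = [-96,-92, - 38,-28, - 21, 29,39, 40,49, 53.34,67, 69, 91.21 ] 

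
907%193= 135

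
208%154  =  54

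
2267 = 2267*1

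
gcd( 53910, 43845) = 15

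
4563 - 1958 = 2605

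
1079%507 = 65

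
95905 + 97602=193507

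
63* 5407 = 340641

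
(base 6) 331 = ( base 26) 4N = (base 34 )3p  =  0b1111111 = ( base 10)127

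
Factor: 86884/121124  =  7^1 *29^1*283^(  -  1 ) = 203/283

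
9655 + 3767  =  13422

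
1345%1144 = 201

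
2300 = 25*92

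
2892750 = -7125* ( - 406 )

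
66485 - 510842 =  - 444357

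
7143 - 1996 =5147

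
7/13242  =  7/13242 = 0.00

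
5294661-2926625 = 2368036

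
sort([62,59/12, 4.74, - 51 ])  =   [-51,4.74 , 59/12, 62]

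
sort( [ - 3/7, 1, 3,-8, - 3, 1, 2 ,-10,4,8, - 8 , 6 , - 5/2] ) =[ - 10 , - 8, - 8, - 3, - 5/2,-3/7 , 1, 1 , 2, 3 , 4,6, 8 ] 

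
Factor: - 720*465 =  -334800  =  -  2^4*3^3*5^2*31^1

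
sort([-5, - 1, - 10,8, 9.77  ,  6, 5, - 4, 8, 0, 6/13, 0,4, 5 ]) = [ - 10,-5, - 4, - 1,0,0,  6/13,  4,5,5, 6, 8,8, 9.77 ] 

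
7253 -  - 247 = 7500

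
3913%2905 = 1008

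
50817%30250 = 20567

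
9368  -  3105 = 6263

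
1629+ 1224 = 2853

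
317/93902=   317/93902 = 0.00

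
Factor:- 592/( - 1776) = 3^(  -  1) = 1/3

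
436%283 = 153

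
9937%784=529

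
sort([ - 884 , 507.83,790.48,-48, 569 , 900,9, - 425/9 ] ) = [ - 884, - 48 , - 425/9 , 9,507.83, 569, 790.48,900]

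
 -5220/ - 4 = 1305 + 0/1 = 1305.00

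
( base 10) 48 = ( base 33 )1F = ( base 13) 39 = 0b110000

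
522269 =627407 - 105138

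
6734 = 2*3367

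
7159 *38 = 272042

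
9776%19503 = 9776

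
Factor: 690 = 2^1 * 3^1*5^1*23^1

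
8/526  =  4/263 = 0.02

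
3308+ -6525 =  - 3217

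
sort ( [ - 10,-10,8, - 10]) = [ - 10, - 10, - 10,8]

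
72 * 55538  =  3998736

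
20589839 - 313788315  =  -293198476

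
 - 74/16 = - 5 + 3/8  =  - 4.62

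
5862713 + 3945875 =9808588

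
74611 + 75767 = 150378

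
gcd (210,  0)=210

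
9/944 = 9/944 = 0.01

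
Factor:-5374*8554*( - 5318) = 244464184328=2^3 * 7^1*13^1*47^1 * 2659^1*2687^1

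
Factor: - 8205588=-2^2*3^2*193^1*1181^1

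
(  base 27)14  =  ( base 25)16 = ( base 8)37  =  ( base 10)31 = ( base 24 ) 17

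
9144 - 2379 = 6765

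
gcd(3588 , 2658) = 6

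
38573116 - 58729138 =-20156022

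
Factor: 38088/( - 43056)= - 23/26 = -2^(  -  1 )*13^(  -  1)*23^1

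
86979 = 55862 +31117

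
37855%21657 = 16198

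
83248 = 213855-130607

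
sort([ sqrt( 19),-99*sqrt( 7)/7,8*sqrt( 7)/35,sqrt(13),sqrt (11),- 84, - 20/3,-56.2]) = [ - 84,  -  56.2, - 99*sqrt( 7 ) /7, - 20/3,8*sqrt(7 )/35,sqrt( 11),sqrt(13 ) , sqrt( 19 ) ] 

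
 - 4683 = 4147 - 8830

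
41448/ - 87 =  - 13816/29=- 476.41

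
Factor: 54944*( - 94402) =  - 2^6*7^1 * 11^1*17^1*101^1*613^1 = - 5186823488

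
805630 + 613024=1418654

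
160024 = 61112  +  98912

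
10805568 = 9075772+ 1729796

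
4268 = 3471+797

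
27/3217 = 27/3217 = 0.01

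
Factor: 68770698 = 2^1*3^1*101^1*283^1*401^1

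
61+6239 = 6300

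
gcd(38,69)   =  1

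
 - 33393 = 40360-73753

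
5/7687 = 5/7687=0.00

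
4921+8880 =13801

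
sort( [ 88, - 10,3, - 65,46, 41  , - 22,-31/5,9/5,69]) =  [- 65,- 22, - 10,-31/5,9/5, 3,41, 46,69,88 ] 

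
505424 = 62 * 8152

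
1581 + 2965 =4546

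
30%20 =10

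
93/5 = 93/5 = 18.60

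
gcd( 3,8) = 1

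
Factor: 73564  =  2^2*53^1* 347^1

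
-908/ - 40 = 22 + 7/10 = 22.70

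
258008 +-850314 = - 592306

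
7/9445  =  7/9445 = 0.00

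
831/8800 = 831/8800 = 0.09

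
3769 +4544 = 8313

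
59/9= 6 + 5/9 = 6.56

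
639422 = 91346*7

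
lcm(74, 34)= 1258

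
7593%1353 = 828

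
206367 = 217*951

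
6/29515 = 6/29515 =0.00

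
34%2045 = 34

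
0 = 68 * 0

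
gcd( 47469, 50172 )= 3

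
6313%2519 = 1275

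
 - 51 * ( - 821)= 41871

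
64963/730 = 64963/730 = 88.99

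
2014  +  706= 2720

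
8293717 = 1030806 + 7262911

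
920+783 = 1703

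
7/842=7/842 = 0.01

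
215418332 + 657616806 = 873035138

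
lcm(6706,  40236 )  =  40236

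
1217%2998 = 1217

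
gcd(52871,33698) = 581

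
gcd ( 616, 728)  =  56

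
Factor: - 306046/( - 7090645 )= 3874/89755=2^1*5^( - 1)*13^1*29^( - 1)*149^1*619^( -1 ) 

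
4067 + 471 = 4538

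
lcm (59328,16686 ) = 533952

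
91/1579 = 91/1579 = 0.06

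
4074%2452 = 1622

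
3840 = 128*30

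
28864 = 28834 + 30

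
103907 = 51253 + 52654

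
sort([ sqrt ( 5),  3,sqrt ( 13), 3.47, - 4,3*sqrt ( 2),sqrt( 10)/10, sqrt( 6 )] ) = [ - 4 , sqrt( 10 ) /10,sqrt( 5),  sqrt(6), 3,  3.47, sqrt (13 ), 3*sqrt(2 )] 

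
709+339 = 1048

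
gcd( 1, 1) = 1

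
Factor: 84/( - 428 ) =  - 21/107 =- 3^1*7^1*107^( - 1)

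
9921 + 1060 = 10981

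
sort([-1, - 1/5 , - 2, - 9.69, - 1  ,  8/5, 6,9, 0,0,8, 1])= [-9.69, - 2, - 1, - 1, - 1/5, 0,  0,  1, 8/5, 6, 8,  9]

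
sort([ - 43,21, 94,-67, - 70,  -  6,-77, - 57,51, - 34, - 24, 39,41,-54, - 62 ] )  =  [-77, - 70, - 67, -62, - 57, - 54, - 43, - 34 , - 24, -6, 21, 39, 41,51,94 ] 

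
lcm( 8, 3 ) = 24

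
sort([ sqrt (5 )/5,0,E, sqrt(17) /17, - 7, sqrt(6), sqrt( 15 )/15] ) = [-7,0,sqrt( 17)/17, sqrt( 15)/15, sqrt( 5)/5,sqrt(6 ),E ] 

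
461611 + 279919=741530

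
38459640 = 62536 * 615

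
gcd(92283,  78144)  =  3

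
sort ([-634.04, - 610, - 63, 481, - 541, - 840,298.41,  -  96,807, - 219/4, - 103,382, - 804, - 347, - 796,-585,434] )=[-840, - 804, - 796, - 634.04, - 610, - 585, - 541,  -  347, - 103, - 96,  -  63, - 219/4, 298.41, 382,434,481,807] 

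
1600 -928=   672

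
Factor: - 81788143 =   -  179^1*521^1 *877^1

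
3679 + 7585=11264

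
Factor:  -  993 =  - 3^1*331^1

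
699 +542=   1241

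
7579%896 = 411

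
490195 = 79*6205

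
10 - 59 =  - 49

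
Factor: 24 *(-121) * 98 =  - 284592 =- 2^4*3^1 *7^2 * 11^2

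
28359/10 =28359/10 = 2835.90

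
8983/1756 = 8983/1756 = 5.12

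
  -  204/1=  - 204 = -204.00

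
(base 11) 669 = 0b1100100001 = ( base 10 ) 801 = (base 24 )199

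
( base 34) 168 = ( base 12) 960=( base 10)1368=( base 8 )2530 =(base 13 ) 813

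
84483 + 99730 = 184213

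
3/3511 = 3/3511 = 0.00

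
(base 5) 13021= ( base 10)1011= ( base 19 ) 2F4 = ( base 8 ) 1763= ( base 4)33303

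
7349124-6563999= 785125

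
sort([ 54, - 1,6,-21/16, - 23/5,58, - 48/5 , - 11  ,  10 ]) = [ - 11, - 48/5, - 23/5, - 21/16, - 1,6,10,  54,58 ] 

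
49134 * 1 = 49134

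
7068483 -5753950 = 1314533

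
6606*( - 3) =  - 19818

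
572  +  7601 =8173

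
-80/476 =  - 1 +99/119= - 0.17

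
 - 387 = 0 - 387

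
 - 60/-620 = 3/31 = 0.10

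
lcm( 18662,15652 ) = 485212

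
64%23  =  18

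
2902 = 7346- 4444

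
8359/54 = 154+43/54  =  154.80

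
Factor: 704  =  2^6*11^1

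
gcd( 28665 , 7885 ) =5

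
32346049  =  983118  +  31362931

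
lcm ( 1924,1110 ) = 28860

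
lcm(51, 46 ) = 2346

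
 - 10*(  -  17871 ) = 178710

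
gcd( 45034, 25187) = 89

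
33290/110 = 3329/11 = 302.64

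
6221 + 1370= 7591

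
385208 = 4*96302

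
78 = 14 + 64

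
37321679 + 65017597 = 102339276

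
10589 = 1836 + 8753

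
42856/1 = 42856 = 42856.00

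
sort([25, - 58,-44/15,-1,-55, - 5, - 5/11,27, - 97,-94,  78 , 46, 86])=[ -97,-94,-58, - 55, - 5, - 44/15, - 1, - 5/11, 25, 27, 46,78,86]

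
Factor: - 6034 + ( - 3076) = - 2^1*5^1*911^1= - 9110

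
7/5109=7/5109 = 0.00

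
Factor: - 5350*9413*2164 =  - 108978066200 = - 2^3*5^2 * 107^1 * 541^1*9413^1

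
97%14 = 13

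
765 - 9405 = -8640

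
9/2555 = 9/2555 =0.00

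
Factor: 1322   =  2^1*661^1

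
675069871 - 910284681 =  - 235214810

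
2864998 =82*34939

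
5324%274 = 118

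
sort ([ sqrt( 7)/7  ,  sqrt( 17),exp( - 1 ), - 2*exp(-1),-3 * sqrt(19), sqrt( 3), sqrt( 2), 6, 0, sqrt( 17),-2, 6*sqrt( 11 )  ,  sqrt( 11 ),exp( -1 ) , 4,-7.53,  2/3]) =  [ - 3 * sqrt( 19), - 7.53, - 2, - 2* exp( - 1),0,exp(-1), exp( - 1), sqrt( 7 )/7, 2/3,sqrt (2 ),sqrt(3), sqrt(11 ), 4, sqrt( 17 ), sqrt (17),  6, 6 *sqrt( 11) ] 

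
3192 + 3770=6962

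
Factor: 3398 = 2^1*1699^1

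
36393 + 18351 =54744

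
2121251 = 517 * 4103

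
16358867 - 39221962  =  - 22863095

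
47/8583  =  47/8583 = 0.01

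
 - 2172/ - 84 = 181/7 = 25.86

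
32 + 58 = 90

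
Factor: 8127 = 3^3*7^1*43^1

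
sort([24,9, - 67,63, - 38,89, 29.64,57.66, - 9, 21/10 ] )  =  [ -67, - 38, - 9, 21/10 , 9,24, 29.64,57.66,63,89]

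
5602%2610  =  382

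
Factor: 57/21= 19/7 = 7^ ( - 1 )*19^1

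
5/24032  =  5/24032  =  0.00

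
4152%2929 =1223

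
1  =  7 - 6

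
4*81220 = 324880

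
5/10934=5/10934= 0.00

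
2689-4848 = - 2159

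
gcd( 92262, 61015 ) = 1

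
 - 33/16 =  - 3+15/16= - 2.06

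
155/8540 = 31/1708 = 0.02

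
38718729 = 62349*621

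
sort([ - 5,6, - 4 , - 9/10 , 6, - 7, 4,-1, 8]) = [ - 7, - 5, - 4, - 1,- 9/10,  4,6, 6,8]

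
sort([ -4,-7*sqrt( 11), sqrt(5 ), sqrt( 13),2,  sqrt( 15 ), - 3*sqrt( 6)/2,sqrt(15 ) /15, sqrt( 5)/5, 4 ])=[ - 7*sqrt(11 )  , -4, - 3*sqrt( 6)/2, sqrt( 15)/15, sqrt(5 )/5, 2,sqrt( 5 ),  sqrt( 13 ),sqrt(15 ),4]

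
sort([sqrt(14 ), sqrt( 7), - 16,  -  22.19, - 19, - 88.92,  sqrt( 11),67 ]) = [ - 88.92 , - 22.19,- 19, - 16 , sqrt(7 ),  sqrt( 11 ),  sqrt(14),67]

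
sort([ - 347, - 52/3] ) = [ - 347, - 52/3]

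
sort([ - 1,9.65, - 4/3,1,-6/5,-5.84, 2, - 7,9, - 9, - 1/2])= [- 9,-7, - 5.84,- 4/3,- 6/5, -1, - 1/2,1, 2,  9,9.65]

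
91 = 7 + 84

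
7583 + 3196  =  10779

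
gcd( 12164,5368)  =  4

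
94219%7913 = 7176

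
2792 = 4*698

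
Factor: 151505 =5^1*157^1*193^1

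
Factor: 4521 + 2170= 6691 = 6691^1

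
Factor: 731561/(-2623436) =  - 2^( -2)*17^1*23^1*1871^1*655859^ ( - 1)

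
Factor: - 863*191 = -191^1*863^1 = -164833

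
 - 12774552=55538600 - 68313152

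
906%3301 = 906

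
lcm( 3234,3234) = 3234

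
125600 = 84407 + 41193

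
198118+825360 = 1023478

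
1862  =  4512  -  2650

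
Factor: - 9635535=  - 3^2 * 5^1* 7^1*13^2*181^1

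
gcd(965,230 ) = 5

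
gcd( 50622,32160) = 6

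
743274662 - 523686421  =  219588241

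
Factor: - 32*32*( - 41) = 41984 = 2^10*41^1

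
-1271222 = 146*( - 8707)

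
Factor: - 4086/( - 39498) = 3/29=3^1*29^ ( - 1) 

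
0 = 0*8420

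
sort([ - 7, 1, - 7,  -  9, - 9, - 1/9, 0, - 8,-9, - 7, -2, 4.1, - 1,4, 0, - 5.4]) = [ - 9, - 9, - 9, - 8, - 7, - 7, - 7, - 5.4,-2, - 1, - 1/9 , 0,0, 1, 4, 4.1] 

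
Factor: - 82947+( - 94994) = - 107^1 *1663^1 = -177941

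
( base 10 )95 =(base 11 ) 87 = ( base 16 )5F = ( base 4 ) 1133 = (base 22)47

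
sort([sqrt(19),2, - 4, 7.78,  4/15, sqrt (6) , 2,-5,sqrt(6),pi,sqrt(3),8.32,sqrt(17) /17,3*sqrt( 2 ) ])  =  [ - 5, - 4,sqrt(17) /17 , 4/15, sqrt( 3 ),  2,2,sqrt(6 ),sqrt(6 )  ,  pi, 3*sqrt(2),sqrt(19 ),7.78,8.32] 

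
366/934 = 183/467  =  0.39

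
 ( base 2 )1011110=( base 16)5E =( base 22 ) 46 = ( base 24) 3M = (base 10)94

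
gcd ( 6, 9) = 3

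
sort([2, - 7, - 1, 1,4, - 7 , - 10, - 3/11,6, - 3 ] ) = [  -  10, - 7, - 7, - 3, - 1,-3/11,1 , 2, 4,  6 ] 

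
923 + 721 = 1644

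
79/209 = 79/209 = 0.38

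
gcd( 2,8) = 2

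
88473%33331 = 21811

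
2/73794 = 1/36897 = 0.00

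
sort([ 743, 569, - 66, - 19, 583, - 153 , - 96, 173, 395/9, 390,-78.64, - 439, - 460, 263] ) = [  -  460, - 439, - 153 , - 96, - 78.64, - 66, - 19, 395/9, 173,263, 390, 569,  583,743]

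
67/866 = 67/866 = 0.08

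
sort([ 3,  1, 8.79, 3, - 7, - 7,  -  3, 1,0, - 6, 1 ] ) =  [ - 7,-7, - 6, - 3, 0, 1,1, 1, 3, 3,8.79] 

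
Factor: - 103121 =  - 101^1*1021^1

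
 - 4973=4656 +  - 9629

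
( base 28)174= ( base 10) 984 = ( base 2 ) 1111011000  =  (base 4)33120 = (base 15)459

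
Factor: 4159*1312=5456608 = 2^5*41^1*4159^1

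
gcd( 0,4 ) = 4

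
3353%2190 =1163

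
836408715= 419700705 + 416708010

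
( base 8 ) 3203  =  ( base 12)B6B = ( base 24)2LB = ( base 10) 1667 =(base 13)9b3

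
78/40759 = 78/40759 = 0.00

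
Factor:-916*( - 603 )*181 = 2^2*3^2 * 67^1*181^1*229^1 = 99974988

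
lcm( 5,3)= 15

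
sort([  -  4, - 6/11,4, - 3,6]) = [  -  4,-3,-6/11,4,6]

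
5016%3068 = 1948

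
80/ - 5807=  - 1 + 5727/5807 =-0.01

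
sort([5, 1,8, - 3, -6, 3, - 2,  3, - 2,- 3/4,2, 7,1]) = [ - 6 , - 3, - 2,-2, - 3/4, 1,1,2, 3,3,5,7,8]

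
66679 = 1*66679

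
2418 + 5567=7985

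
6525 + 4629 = 11154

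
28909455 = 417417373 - 388507918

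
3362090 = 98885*34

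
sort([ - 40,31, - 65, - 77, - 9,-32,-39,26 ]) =[ - 77, - 65, - 40, -39,  -  32, - 9, 26,31]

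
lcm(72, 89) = 6408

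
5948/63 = 94 + 26/63 = 94.41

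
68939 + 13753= 82692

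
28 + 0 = 28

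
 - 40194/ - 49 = 820+2/7 = 820.29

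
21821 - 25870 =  - 4049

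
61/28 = 61/28 = 2.18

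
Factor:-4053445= - 5^1*11^1* 73699^1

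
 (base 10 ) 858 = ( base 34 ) p8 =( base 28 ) 12I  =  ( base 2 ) 1101011010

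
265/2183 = 265/2183= 0.12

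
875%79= 6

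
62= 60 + 2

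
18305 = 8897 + 9408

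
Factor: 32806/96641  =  2^1*47^1  *241^(- 1)* 349^1*401^( - 1)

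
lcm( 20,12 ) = 60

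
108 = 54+54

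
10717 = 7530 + 3187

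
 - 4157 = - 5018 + 861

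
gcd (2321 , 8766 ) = 1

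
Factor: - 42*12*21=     -  10584 = - 2^3*3^3*7^2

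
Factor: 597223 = 11^1*54293^1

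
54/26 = 27/13  =  2.08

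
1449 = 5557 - 4108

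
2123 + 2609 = 4732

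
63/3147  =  21/1049 = 0.02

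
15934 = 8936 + 6998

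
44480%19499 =5482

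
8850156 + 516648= 9366804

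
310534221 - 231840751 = 78693470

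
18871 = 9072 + 9799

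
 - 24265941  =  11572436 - 35838377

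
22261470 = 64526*345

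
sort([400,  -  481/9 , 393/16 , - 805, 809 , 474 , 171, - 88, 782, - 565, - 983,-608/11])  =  [ - 983,-805,- 565,-88, - 608/11, - 481/9, 393/16,171,400, 474 , 782,809]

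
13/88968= 13/88968 = 0.00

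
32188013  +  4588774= 36776787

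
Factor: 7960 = 2^3*5^1*199^1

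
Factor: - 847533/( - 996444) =2^( - 2 )*3^(  -  1)*19^1*89^( - 1) * 311^(  -  1 )*14869^1  =  282511/332148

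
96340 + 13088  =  109428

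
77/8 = 77/8 =9.62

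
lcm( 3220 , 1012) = 35420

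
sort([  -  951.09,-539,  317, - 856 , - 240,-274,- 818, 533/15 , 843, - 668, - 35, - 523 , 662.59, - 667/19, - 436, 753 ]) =[ - 951.09, - 856,-818,-668, - 539, - 523,  -  436,  -  274, - 240, - 667/19, - 35, 533/15, 317, 662.59,753, 843 ] 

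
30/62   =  15/31 = 0.48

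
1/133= 1/133 = 0.01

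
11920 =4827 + 7093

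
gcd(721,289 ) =1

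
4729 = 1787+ 2942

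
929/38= 929/38=24.45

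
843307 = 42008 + 801299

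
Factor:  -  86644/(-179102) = 2^1*7^( -1)*11^ ( - 1)*1163^ ( - 1) * 21661^1 = 43322/89551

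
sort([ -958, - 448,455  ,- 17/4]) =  [  -  958 ,-448 ,  -  17/4, 455 ] 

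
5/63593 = 5/63593 = 0.00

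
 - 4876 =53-4929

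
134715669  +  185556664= 320272333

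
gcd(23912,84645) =1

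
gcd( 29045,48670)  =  785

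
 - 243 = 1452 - 1695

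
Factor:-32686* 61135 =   -  2^1 * 5^1*59^1*277^1* 12227^1  =  - 1998258610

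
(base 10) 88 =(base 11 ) 80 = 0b1011000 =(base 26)3A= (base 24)3g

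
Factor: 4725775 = 5^2*19^1*9949^1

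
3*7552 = 22656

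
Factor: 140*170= 2^3*5^2*7^1*17^1 = 23800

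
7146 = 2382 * 3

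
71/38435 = 71/38435 = 0.00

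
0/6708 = 0 = 0.00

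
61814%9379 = 5540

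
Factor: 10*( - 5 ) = - 50 = - 2^1*5^2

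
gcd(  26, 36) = 2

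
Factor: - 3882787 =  -3882787^1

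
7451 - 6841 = 610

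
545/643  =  545/643=0.85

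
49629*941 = 46700889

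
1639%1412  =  227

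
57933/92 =629+65/92 = 629.71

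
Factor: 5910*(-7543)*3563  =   - 158835440190= - 2^1*3^1*5^1*7^1 * 19^1*197^1*397^1*509^1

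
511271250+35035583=546306833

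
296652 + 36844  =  333496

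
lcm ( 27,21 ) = 189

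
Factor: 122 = 2^1 * 61^1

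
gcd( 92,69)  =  23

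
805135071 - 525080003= 280055068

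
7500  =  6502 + 998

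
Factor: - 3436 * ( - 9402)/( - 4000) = - 2^( - 2 )* 3^1 * 5^( - 3) * 859^1*1567^1  =  - 4038159/500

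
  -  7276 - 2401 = -9677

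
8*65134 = 521072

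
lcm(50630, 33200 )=2025200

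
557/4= 139 + 1/4 = 139.25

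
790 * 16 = 12640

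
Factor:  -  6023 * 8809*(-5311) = 281783639777 = 19^1*23^1*47^1*113^1 * 317^1*383^1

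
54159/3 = 18053  =  18053.00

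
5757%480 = 477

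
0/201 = 0=0.00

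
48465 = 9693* 5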